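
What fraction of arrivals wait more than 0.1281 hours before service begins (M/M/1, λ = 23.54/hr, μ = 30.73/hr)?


ρ = 23.54/30.73 = 0.7660
P(Wq > t) = ρ·e^{−(μ−λ)t} = 0.7660·e^{−0.9210}
= 0.7660·0.398105 = 0.304959

Final: 0.304959


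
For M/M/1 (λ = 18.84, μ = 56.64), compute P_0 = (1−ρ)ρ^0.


ρ = 18.84/56.64 = 0.3326
P_n = (1−ρ)·ρ^n = (1 − 0.3326)·0.3326^0 = 0.6674·1.000000 = 0.667373

Final: 0.667373


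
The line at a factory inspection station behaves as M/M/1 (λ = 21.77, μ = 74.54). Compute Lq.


ρ = 21.77/74.54 = 0.2921
Lq = ρ²/(1−ρ) = 0.08530/0.7079 = 0.1205

Final: 0.1205


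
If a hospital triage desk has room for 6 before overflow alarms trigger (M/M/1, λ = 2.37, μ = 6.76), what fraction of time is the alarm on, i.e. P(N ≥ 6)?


ρ = 2.37/6.76 = 0.3506
P(N ≥ n) = ρ^n = 0.3506^6 = 0.001857

Final: 0.001857


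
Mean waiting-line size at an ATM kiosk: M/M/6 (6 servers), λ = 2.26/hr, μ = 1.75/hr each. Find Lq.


a = λ/μ = 1.2914; ρ = a/6 = 0.2152
P₀ = 0.274851
Lq = P₀·a^c·ρ / (c!·(1−ρ)²) = 0.274851·4.63898·0.2152/(720·0.61585)
= 0.0006189

Final: 0.0006189


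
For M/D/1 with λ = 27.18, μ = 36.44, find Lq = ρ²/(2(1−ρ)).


ρ = 27.18/36.44 = 0.7459
M/D/1: Lq = ρ²/(2(1−ρ)) = 0.5563/(2·0.2541) = 1.09466

Final: 1.09466


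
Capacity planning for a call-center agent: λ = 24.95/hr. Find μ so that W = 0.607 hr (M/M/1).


W = 1/(μ−λ) ⇒ μ − λ = 1/W = 1/0.607 = 1.6474
μ = λ + 1/W = 24.95 + 1.6474 = 26.5974 per hr

Final: 26.5974 /hr


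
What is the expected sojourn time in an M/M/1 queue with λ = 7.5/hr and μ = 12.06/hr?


W = 1/(μ−λ) = 1/(12.06 − 7.5) = 1/4.56 = 0.2193 hr

Final: 0.2193 hr


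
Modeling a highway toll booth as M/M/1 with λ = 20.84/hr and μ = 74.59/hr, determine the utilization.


ρ = λ/μ = 20.84/74.59 = 0.2794

Final: 0.2794


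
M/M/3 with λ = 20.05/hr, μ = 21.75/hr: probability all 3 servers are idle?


a = λ/μ = 20.05/21.75 = 0.9218; ρ = a/c = 0.3073
Σ_{k=0}^{2} a^k/k! (terms k=0..2) = 1.00000 + 0.92184 + 0.42489 = 2.34673
Tail: a^3/(3!(1−ρ)) = 0.78337/(6·0.6927) = 0.18848
P₀ = 1/(2.34673 + 0.18848) = 1/2.53521 = 0.394445

Final: 0.394445


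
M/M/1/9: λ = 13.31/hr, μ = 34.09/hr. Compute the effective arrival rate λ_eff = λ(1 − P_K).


ρ = 0.3904; P_K = (1−ρ)ρ^9/(1−ρ^10) = 0.0001285
λ_eff = λ(1 − P_K) = 13.31·(1 − 0.0001285) = 13.31·0.999871 = 13.3083 /hr

Final: 13.3083 /hr


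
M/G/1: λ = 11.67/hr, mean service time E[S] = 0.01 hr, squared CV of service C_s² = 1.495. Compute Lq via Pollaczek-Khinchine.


ρ = λ·E[S] = 11.67·0.01 = 0.1167
Lq = ρ²(1+C_s²)/(2(1−ρ)) = 0.01362·(1+1.495)/(2·0.8833)
= 0.01362·2.4950/1.7666 = 0.01923

Final: 0.01923


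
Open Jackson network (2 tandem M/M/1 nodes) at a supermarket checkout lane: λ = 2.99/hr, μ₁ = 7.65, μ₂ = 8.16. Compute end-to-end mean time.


Each node sees arrival rate λ = 2.99/hr (tandem ⇒ throughput preserved).
W₁ = 1/(μ₁−λ) = 1/(7.65−2.99) = 0.21459 hr
W₂ = 1/(μ₂−λ) = 1/(8.16−2.99) = 0.19342 hr
W_total = W₁ + W₂ = 0.21459 + 0.19342 = 0.40802 hr

Final: 0.40802 hr


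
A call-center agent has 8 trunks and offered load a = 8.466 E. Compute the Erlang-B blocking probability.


B(c,a) = (a^c/c!) / Σ_{k=0}^{c} a^k/k!
a^8/8! = 654.493880
Σ terms (k=0..8): 1.00000 + 8.46600 + 35.83658 + 101.13082 + 214.04339 + 362.41826 + 511.37217 + 618.46811 + 654.49388 = 2507.229212
B = 654.493880/2507.229212 = 0.261043

Final: 0.261043


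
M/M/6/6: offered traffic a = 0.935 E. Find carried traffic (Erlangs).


B(6,0.935) = 0.0003643 (Erlang-B)
Carried load = a(1 − B) = 0.935·(1 − 0.0003643) = 0.935·0.999636 = 0.9347 E

Final: 0.9347 Erlangs


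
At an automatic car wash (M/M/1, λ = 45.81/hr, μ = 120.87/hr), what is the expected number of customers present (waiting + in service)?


ρ = λ/μ = 45.81/120.87 = 0.3790
L = ρ/(1−ρ) = 0.3790/(1 − 0.3790) = 0.3790/0.6210 = 0.6103

Final: 0.6103


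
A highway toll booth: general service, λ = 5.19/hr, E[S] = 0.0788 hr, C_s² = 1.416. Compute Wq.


ρ = λ·E[S] = 5.19·0.0788 = 0.4090
E[S²] = E[S]²(1+C_s²) = 0.0788²·(1+1.416) = 0.015002
Wq = λ·E[S²]/(2(1−ρ)) = 5.19·0.015002/(2·0.5910) = 0.06587 hr

Final: 0.06587 hr


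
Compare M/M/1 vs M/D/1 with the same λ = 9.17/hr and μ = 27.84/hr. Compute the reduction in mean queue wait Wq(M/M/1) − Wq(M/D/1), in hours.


ρ = 9.17/27.84 = 0.3294
Wq(M/M/1) = ρ/(μ−λ) = 0.3294/18.67 = 0.01764 hr
Wq(M/D/1) = ρ/(2(μ−λ)) = 0.008821 hr
Savings = 0.01764 − 0.008821 = 0.008821 hr

Final: 0.008821 hr


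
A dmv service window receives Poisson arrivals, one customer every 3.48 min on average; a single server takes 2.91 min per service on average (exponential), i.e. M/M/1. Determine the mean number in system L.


λ = 60/3.48 = 17.2414 /hr
μ = 60/2.91 = 20.6186 /hr
ρ = λ/μ = 17.2414/20.6186 = 0.8362
L = ρ/(1−ρ) = 0.8362/0.1638 = 5.1053

Final: 5.1053


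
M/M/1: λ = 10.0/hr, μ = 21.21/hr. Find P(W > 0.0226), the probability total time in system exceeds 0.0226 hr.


W ~ Exponential(μ−λ) for M/M/1.
μ − λ = 21.21 − 10.0 = 11.2100
P(W > t) = e^{−(μ−λ)t} = e^{−0.2533} = 0.776199

Final: 0.776199


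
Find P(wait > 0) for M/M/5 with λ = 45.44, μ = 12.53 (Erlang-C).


a = λ/μ = 3.6265; ρ = a/5 = 0.7253
P₀ = 0.022033 (from M/M/c formula)
C(c,a) = [a^c/(c!(1−ρ))]·P₀ = [627.24363/(120·0.2747)]·0.022033
= 19.02809·0.022033 = 0.419250

Final: 0.419250


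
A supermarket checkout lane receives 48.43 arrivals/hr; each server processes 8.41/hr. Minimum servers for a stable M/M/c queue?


Stability requires cμ > λ ⇔ c > λ/μ.
λ/μ = 48.43/8.41 = 5.7586
Minimum integer c = ⌊5.7586⌋ + 1 = 6
Check: 6·8.41 = 50.46 > 48.43, while 5·8.41 = 42.05 ≤ 48.43

Final: 6 servers


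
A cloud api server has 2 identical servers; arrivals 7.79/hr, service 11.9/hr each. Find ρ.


ρ = λ/(cμ) = 7.79/(2·11.9) = 7.79/23.80 = 0.3273

Final: 0.3273


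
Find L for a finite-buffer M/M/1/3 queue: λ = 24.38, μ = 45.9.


ρ = 24.38/45.9 = 0.5312
L = ρ[1 − (K+1)ρ^K + Kρ^(K+1)] / [(1−ρ)(1−ρ^(K+1))]
Numerator: 0.5312·(1 − 4·0.149852 + 3·0.079595) = 0.339607
Denominator: (0.4688)·(0.920405) = 0.431528
L = 0.339607/0.431528 = 0.7870

Final: 0.7870


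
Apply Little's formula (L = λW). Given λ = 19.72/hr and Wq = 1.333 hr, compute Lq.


Lq = λWq = 19.72·1.333 = 26.2868

Final: 26.2868


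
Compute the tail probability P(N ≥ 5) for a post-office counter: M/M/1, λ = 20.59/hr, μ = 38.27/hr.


ρ = 20.59/38.27 = 0.5380
P(N ≥ n) = ρ^n = 0.5380^5 = 0.045081

Final: 0.045081


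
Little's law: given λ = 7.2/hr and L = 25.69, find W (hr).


W = L/λ = 25.69/7.2 = 3.5681 hr

Final: 3.5681 hr


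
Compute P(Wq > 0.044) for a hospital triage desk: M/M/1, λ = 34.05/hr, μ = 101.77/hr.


ρ = 34.05/101.77 = 0.3346
P(Wq > t) = ρ·e^{−(μ−λ)t} = 0.3346·e^{−2.9797}
= 0.3346·0.050809 = 0.017000

Final: 0.017000


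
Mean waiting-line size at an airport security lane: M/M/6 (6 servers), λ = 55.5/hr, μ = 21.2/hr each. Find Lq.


a = λ/μ = 2.6179; ρ = a/6 = 0.4363
P₀ = 0.072411
Lq = P₀·a^c·ρ / (c!·(1−ρ)²) = 0.072411·321.91613·0.4363/(720·0.31773)
= 0.04446

Final: 0.04446


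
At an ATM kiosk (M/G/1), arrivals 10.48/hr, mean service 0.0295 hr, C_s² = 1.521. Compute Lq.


ρ = λ·E[S] = 10.48·0.0295 = 0.3092
Lq = ρ²(1+C_s²)/(2(1−ρ)) = 0.09558·(1+1.521)/(2·0.6908)
= 0.09558·2.5210/1.3817 = 0.17439

Final: 0.17439


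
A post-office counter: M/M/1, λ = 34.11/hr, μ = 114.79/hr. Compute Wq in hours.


ρ = 34.11/114.79 = 0.2972
Wq = ρ/(μ−λ) = 0.2972/(114.79 − 34.11) = 0.2972/80.68 = 0.003683 hr

Final: 0.003683 hr


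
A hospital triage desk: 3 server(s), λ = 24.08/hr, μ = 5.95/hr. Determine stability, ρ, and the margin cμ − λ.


Total capacity cμ = 3·5.95 = 17.85/hr
ρ = λ/(cμ) = 24.08/17.85 = 1.3490
Stable ⇔ ρ < 1: NO
Spare capacity = cμ − λ = 17.85 − 24.08 = -6.23/hr

Final: ρ = 1.3490; unstable; margin = -6.23/hr


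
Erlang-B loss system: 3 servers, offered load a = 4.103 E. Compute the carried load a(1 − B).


B(3,4.103) = 0.459887 (Erlang-B)
Carried load = a(1 − B) = 4.103·(1 − 0.459887) = 4.103·0.540113 = 2.2161 E

Final: 2.2161 Erlangs


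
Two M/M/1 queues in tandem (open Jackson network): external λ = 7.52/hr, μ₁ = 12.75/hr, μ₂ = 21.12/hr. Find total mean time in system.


Each node sees arrival rate λ = 7.52/hr (tandem ⇒ throughput preserved).
W₁ = 1/(μ₁−λ) = 1/(12.75−7.52) = 0.19120 hr
W₂ = 1/(μ₂−λ) = 1/(21.12−7.52) = 0.07353 hr
W_total = W₁ + W₂ = 0.19120 + 0.07353 = 0.26473 hr

Final: 0.26473 hr


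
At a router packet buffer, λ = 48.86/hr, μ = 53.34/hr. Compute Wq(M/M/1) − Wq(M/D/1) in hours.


ρ = 48.86/53.34 = 0.9160
Wq(M/M/1) = ρ/(μ−λ) = 0.9160/4.48 = 0.20447 hr
Wq(M/D/1) = ρ/(2(μ−λ)) = 0.10223 hr
Savings = 0.20447 − 0.10223 = 0.10223 hr

Final: 0.10223 hr


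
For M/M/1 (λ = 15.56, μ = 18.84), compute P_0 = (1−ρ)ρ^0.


ρ = 15.56/18.84 = 0.8259
P_n = (1−ρ)·ρ^n = (1 − 0.8259)·0.8259^0 = 0.1741·1.000000 = 0.174098

Final: 0.174098


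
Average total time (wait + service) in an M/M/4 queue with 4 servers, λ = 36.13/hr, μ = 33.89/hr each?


a = 1.0661; ρ = 0.2665; P₀ = 0.343677
Lq = P₀·a^c·ρ/(c!(1−ρ)²) = 0.009164
Wq = Lq/λ = 0.009164/36.13 = 0.0002536 hr
W = Wq + 1/μ = 0.0002536 + 0.02951 = 0.02976 hr

Final: 0.02976 hr


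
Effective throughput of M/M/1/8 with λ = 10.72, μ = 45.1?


ρ = 0.2377; P_K = (1−ρ)ρ^8/(1−ρ^9) = 0.000007767
λ_eff = λ(1 − P_K) = 10.72·(1 − 0.000007767) = 10.72·0.999992 = 10.7199 /hr

Final: 10.7199 /hr


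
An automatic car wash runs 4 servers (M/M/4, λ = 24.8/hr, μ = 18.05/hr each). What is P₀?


a = λ/μ = 24.8/18.05 = 1.3740; ρ = a/c = 0.3435
Σ_{k=0}^{3} a^k/k! (terms k=0..3) = 1.00000 + 1.37396 + 0.94388 + 0.43229 = 3.75013
Tail: a^4/(4!(1−ρ)) = 3.56367/(24·0.6565) = 0.22618
P₀ = 1/(3.75013 + 0.22618) = 1/3.97631 = 0.251490

Final: 0.251490


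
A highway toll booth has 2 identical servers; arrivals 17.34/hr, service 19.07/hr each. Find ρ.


ρ = λ/(cμ) = 17.34/(2·19.07) = 17.34/38.14 = 0.4546

Final: 0.4546


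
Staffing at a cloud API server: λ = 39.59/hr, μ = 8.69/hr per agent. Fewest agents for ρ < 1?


Stability requires cμ > λ ⇔ c > λ/μ.
λ/μ = 39.59/8.69 = 4.5558
Minimum integer c = ⌊4.5558⌋ + 1 = 5
Check: 5·8.69 = 43.45 > 39.59, while 4·8.69 = 34.76 ≤ 39.59

Final: 5 servers


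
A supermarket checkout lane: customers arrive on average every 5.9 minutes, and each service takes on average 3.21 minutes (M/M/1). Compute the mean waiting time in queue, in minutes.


λ = 60/5.9 = 10.1695 /hr
μ = 60/3.21 = 18.6916 /hr
ρ = λ/μ = 10.1695/18.6916 = 0.5441
Wq = ρ/(μ−λ) = 0.5441/(18.6916−10.1695) = 0.06384 hr
In minutes: 0.06384·60 = 3.831 min

Final: 3.831 min


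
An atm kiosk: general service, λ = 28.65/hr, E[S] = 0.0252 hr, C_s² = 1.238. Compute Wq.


ρ = λ·E[S] = 28.65·0.0252 = 0.7220
E[S²] = E[S]²(1+C_s²) = 0.0252²·(1+1.238) = 0.001421
Wq = λ·E[S²]/(2(1−ρ)) = 28.65·0.001421/(2·0.2780) = 0.07323 hr

Final: 0.07323 hr


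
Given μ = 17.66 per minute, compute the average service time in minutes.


Mean service time = 1/μ = 1/17.66 minute = 0.05663 minute
In minutes: 0.05663 × 1 = 0.05663 min

Final: 0.05663 min


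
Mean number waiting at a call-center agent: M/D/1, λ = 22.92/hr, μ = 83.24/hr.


ρ = 22.92/83.24 = 0.2753
M/D/1: Lq = ρ²/(2(1−ρ)) = 0.07582/(2·0.7247) = 0.05231

Final: 0.05231


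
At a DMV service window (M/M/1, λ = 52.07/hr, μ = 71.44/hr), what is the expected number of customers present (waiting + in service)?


ρ = λ/μ = 52.07/71.44 = 0.7289
L = ρ/(1−ρ) = 0.7289/(1 − 0.7289) = 0.7289/0.2711 = 2.6882

Final: 2.6882


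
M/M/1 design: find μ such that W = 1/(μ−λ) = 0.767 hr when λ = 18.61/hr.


W = 1/(μ−λ) ⇒ μ − λ = 1/W = 1/0.767 = 1.3038
μ = λ + 1/W = 18.61 + 1.3038 = 19.9138 per hr

Final: 19.9138 /hr


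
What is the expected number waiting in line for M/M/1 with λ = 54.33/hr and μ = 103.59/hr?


ρ = 54.33/103.59 = 0.5245
Lq = ρ²/(1−ρ) = 0.2751/0.4755 = 0.5785

Final: 0.5785


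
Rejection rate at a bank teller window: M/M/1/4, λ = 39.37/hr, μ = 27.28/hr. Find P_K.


ρ = λ/μ = 39.37/27.28 = 1.4432
P_K = (1−ρ)ρ^K/(1−ρ^(K+1)) = (-0.4432·4.337947)/(1 − 6.260446)
= -1.922499/-5.260446 = 0.365463

Final: 0.365463


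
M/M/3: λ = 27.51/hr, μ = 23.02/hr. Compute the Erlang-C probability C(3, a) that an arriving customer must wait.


a = λ/μ = 1.1950; ρ = a/3 = 0.3983
P₀ = 0.295692 (from M/M/c formula)
C(c,a) = [a^c/(c!(1−ρ))]·P₀ = [1.70669/(6·0.6017)]·0.295692
= 0.47278·0.295692 = 0.139798

Final: 0.139798


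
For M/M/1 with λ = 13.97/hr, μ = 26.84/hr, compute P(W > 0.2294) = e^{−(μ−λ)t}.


W ~ Exponential(μ−λ) for M/M/1.
μ − λ = 26.84 − 13.97 = 12.8700
P(W > t) = e^{−(μ−λ)t} = e^{−2.9524} = 0.052215

Final: 0.052215


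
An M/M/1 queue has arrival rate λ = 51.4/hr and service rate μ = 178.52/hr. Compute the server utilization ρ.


ρ = λ/μ = 51.4/178.52 = 0.2879

Final: 0.2879


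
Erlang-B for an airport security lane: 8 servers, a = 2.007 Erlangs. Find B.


B(c,a) = (a^c/c!) / Σ_{k=0}^{c} a^k/k!
a^8/8! = 0.006529
Σ terms (k=0..8): 1.00000 + 2.00700 + 2.01402 + 1.34738 + 0.67605 + 0.27137 + 0.09077 + 0.02603 + 0.006529 = 7.439149
B = 0.006529/7.439149 = 0.0008777

Final: 0.0008777


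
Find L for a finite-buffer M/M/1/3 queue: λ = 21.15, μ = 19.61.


ρ = 21.15/19.61 = 1.0785
L = ρ[1 − (K+1)ρ^K + Kρ^(K+1)] / [(1−ρ)(1−ρ^(K+1))]
Numerator: 1.0785·(1 − 4·1.254580 + 3·1.353104) = 0.044211
Denominator: (-0.07853)·(-0.353104) = 0.027730
L = 0.044211/0.027730 = 1.5943

Final: 1.5943


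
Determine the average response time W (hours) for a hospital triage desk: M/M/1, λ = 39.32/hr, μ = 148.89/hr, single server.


W = 1/(μ−λ) = 1/(148.89 − 39.32) = 1/109.57 = 0.009127 hr

Final: 0.009127 hr


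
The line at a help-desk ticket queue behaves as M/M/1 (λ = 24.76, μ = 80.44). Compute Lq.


ρ = 24.76/80.44 = 0.3078
Lq = ρ²/(1−ρ) = 0.09475/0.6922 = 0.1369

Final: 0.1369


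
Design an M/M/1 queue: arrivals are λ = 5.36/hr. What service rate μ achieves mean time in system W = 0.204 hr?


W = 1/(μ−λ) ⇒ μ − λ = 1/W = 1/0.204 = 4.9020
μ = λ + 1/W = 5.36 + 4.9020 = 10.2620 per hr

Final: 10.2620 /hr


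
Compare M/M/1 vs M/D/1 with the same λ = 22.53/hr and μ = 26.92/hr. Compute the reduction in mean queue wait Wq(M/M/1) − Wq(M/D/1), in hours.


ρ = 22.53/26.92 = 0.8369
Wq(M/M/1) = ρ/(μ−λ) = 0.8369/4.39 = 0.19064 hr
Wq(M/D/1) = ρ/(2(μ−λ)) = 0.09532 hr
Savings = 0.19064 − 0.09532 = 0.09532 hr

Final: 0.09532 hr


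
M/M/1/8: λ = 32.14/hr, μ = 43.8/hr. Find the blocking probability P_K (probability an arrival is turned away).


ρ = λ/μ = 32.14/43.8 = 0.7338
P_K = (1−ρ)ρ^K/(1−ρ^(K+1)) = (0.2662·0.084057)/(1 − 0.061680)
= 0.022377/0.938320 = 0.023848

Final: 0.023848


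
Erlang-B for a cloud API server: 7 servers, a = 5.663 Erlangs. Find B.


B(c,a) = (a^c/c!) / Σ_{k=0}^{c} a^k/k!
a^7/7! = 37.059145
Σ terms (k=0..7): 1.00000 + 5.66300 + 16.03478 + 30.26833 + 42.85239 + 48.53461 + 45.80858 + 37.05914 = 227.220840
B = 37.059145/227.220840 = 0.163097

Final: 0.163097


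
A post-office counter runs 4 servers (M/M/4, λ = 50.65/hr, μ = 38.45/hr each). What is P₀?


a = λ/μ = 50.65/38.45 = 1.3173; ρ = a/c = 0.3293
Σ_{k=0}^{3} a^k/k! (terms k=0..3) = 1.00000 + 1.31730 + 0.86763 + 0.38098 = 3.56590
Tail: a^4/(4!(1−ρ)) = 3.01115/(24·0.6707) = 0.18707
P₀ = 1/(3.56590 + 0.18707) = 1/3.75298 = 0.266455

Final: 0.266455


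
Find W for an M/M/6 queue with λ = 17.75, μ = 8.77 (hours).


a = 2.0239; ρ = 0.3373; P₀ = 0.131923
Lq = P₀·a^c·ρ/(c!(1−ρ)²) = 0.009674
Wq = Lq/λ = 0.009674/17.75 = 0.0005450 hr
W = Wq + 1/μ = 0.0005450 + 0.11403 = 0.11457 hr

Final: 0.11457 hr


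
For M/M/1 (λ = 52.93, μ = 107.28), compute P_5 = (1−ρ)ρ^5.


ρ = 52.93/107.28 = 0.4934
P_n = (1−ρ)·ρ^n = (1 − 0.4934)·0.4934^5 = 0.5066·0.029236 = 0.014811

Final: 0.014811


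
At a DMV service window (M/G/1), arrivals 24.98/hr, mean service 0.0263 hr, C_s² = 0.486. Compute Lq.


ρ = λ·E[S] = 24.98·0.0263 = 0.6570
Lq = ρ²(1+C_s²)/(2(1−ρ)) = 0.4316·(1+0.486)/(2·0.3430)
= 0.4316·1.4860/0.6861 = 0.93488

Final: 0.93488


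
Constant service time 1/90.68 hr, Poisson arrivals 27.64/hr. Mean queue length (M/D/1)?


ρ = 27.64/90.68 = 0.3048
M/D/1: Lq = ρ²/(2(1−ρ)) = 0.09291/(2·0.6952) = 0.06682

Final: 0.06682


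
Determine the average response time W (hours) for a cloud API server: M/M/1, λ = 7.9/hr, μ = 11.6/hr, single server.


W = 1/(μ−λ) = 1/(11.6 − 7.9) = 1/3.70 = 0.2703 hr

Final: 0.2703 hr


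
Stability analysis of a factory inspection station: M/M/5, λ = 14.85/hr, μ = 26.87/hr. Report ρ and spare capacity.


Total capacity cμ = 5·26.87 = 134.35/hr
ρ = λ/(cμ) = 14.85/134.35 = 0.1105
Stable ⇔ ρ < 1: YES
Spare capacity = cμ − λ = 134.35 − 14.85 = 119.50/hr

Final: ρ = 0.1105; stable; margin = 119.50/hr


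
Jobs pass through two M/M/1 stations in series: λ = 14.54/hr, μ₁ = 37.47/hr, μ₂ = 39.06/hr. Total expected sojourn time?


Each node sees arrival rate λ = 14.54/hr (tandem ⇒ throughput preserved).
W₁ = 1/(μ₁−λ) = 1/(37.47−14.54) = 0.04361 hr
W₂ = 1/(μ₂−λ) = 1/(39.06−14.54) = 0.04078 hr
W_total = W₁ + W₂ = 0.04361 + 0.04078 = 0.08439 hr

Final: 0.08439 hr


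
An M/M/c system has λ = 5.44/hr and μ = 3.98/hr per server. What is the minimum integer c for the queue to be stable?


Stability requires cμ > λ ⇔ c > λ/μ.
λ/μ = 5.44/3.98 = 1.3668
Minimum integer c = ⌊1.3668⌋ + 1 = 2
Check: 2·3.98 = 7.96 > 5.44, while 1·3.98 = 3.98 ≤ 5.44

Final: 2 servers


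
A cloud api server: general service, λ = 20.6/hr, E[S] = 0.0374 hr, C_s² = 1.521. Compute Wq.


ρ = λ·E[S] = 20.6·0.0374 = 0.7704
E[S²] = E[S]²(1+C_s²) = 0.0374²·(1+1.521) = 0.003526
Wq = λ·E[S²]/(2(1−ρ)) = 20.6·0.003526/(2·0.2296) = 0.15822 hr

Final: 0.15822 hr


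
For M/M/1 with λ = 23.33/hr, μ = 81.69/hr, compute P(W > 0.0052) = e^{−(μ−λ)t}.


W ~ Exponential(μ−λ) for M/M/1.
μ − λ = 81.69 − 23.33 = 58.3600
P(W > t) = e^{−(μ−λ)t} = e^{−0.3035} = 0.738251

Final: 0.738251


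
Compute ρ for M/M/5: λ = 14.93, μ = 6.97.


ρ = λ/(cμ) = 14.93/(5·6.97) = 14.93/34.85 = 0.4284

Final: 0.4284


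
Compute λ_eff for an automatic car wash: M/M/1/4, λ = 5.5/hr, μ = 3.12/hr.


ρ = 1.7628; P_K = (1−ρ)ρ^4/(1−ρ^5) = 0.459734
λ_eff = λ(1 − P_K) = 5.5·(1 − 0.459734) = 5.5·0.540266 = 2.9715 /hr

Final: 2.9715 /hr


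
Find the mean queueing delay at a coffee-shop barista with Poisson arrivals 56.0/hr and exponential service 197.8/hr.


ρ = 56.0/197.8 = 0.2831
Wq = ρ/(μ−λ) = 0.2831/(197.8 − 56.0) = 0.2831/141.80 = 0.001997 hr

Final: 0.001997 hr


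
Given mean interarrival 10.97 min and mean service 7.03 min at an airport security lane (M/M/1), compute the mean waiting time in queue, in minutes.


λ = 60/10.97 = 5.4695 /hr
μ = 60/7.03 = 8.5349 /hr
ρ = λ/μ = 5.4695/8.5349 = 0.6408
Wq = ρ/(μ−λ) = 0.6408/(8.5349−5.4695) = 0.20906 hr
In minutes: 0.20906·60 = 12.543 min

Final: 12.543 min


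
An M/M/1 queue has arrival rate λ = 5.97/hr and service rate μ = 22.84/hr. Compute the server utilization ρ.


ρ = λ/μ = 5.97/22.84 = 0.2614

Final: 0.2614


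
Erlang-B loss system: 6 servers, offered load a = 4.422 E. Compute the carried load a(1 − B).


B(6,4.422) = 0.148313 (Erlang-B)
Carried load = a(1 − B) = 4.422·(1 − 0.148313) = 4.422·0.851687 = 3.7662 E

Final: 3.7662 Erlangs


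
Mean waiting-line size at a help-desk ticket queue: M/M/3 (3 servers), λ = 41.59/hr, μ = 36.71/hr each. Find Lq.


a = λ/μ = 1.1329; ρ = a/3 = 0.3776
P₀ = 0.316043
Lq = P₀·a^c·ρ / (c!·(1−ρ)²) = 0.316043·1.45416·0.3776/(6·0.38733)
= 0.07468

Final: 0.07468


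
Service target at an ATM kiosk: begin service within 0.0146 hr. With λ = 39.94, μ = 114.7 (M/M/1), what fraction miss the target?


ρ = 39.94/114.7 = 0.3482
P(Wq > t) = ρ·e^{−(μ−λ)t} = 0.3482·e^{−1.0915}
= 0.3482·0.335714 = 0.116900

Final: 0.116900


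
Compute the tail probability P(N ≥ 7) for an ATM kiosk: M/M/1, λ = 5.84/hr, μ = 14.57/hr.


ρ = 5.84/14.57 = 0.4008
P(N ≥ n) = ρ^n = 0.4008^7 = 0.001662

Final: 0.001662


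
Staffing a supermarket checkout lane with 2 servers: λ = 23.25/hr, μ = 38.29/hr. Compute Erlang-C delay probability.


a = λ/μ = 0.6072; ρ = a/2 = 0.3036
P₀ = 0.534208 (from M/M/c formula)
C(c,a) = [a^c/(c!(1−ρ))]·P₀ = [0.36870/(2·0.6964)]·0.534208
= 0.26472·0.534208 = 0.141416

Final: 0.141416


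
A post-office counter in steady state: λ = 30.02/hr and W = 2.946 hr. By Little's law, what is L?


L = λW = 30.02·2.946 = 88.4389

Final: 88.4389


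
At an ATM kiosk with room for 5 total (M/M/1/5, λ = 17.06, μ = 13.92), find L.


ρ = 17.06/13.92 = 1.2256
L = ρ[1 − (K+1)ρ^K + Kρ^(K+1)] / [(1−ρ)(1−ρ^(K+1))]
Numerator: 1.2256·(1 − 6·2.765024 + 5·3.388744) = 1.658905
Denominator: (-0.2256)·(-2.388744) = 0.538840
L = 1.658905/0.538840 = 3.0787

Final: 3.0787


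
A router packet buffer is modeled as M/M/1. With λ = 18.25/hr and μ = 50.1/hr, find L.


ρ = λ/μ = 18.25/50.1 = 0.3643
L = ρ/(1−ρ) = 0.3643/(1 − 0.3643) = 0.3643/0.6357 = 0.5730

Final: 0.5730


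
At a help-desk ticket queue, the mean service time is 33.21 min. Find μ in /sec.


μ = 1/(service time) in consistent units.
1 second = 0.0166667 min, so μ = 0.0166667/33.21 = 0.0005019 per second

Final: 0.0005019 /sec


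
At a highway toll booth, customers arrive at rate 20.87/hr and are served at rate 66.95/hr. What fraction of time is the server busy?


ρ = λ/μ = 20.87/66.95 = 0.3117

Final: 0.3117


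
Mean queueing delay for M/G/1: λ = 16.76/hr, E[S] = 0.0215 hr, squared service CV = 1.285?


ρ = λ·E[S] = 16.76·0.0215 = 0.3603
E[S²] = E[S]²(1+C_s²) = 0.0215²·(1+1.285) = 0.001056
Wq = λ·E[S²]/(2(1−ρ)) = 16.76·0.001056/(2·0.6397) = 0.01384 hr

Final: 0.01384 hr


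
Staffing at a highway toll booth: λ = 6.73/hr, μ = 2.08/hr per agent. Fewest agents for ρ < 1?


Stability requires cμ > λ ⇔ c > λ/μ.
λ/μ = 6.73/2.08 = 3.2356
Minimum integer c = ⌊3.2356⌋ + 1 = 4
Check: 4·2.08 = 8.32 > 6.73, while 3·2.08 = 6.24 ≤ 6.73

Final: 4 servers


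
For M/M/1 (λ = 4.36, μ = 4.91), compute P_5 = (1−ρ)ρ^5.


ρ = 4.36/4.91 = 0.8880
P_n = (1−ρ)·ρ^n = (1 − 0.8880)·0.8880^5 = 0.1120·0.552109 = 0.061845

Final: 0.061845


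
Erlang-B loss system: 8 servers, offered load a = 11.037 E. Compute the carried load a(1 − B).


B(8,11.037) = 0.384311 (Erlang-B)
Carried load = a(1 − B) = 11.037·(1 − 0.384311) = 11.037·0.615689 = 6.7954 E

Final: 6.7954 Erlangs


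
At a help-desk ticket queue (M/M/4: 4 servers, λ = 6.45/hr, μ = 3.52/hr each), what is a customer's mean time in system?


a = 1.8324; ρ = 0.4581; P₀ = 0.156166
Lq = P₀·a^c·ρ/(c!(1−ρ)²) = 0.11443
Wq = Lq/λ = 0.11443/6.45 = 0.01774 hr
W = Wq + 1/μ = 0.01774 + 0.28409 = 0.30183 hr

Final: 0.30183 hr


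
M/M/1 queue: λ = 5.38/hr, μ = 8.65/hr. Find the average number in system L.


ρ = λ/μ = 5.38/8.65 = 0.6220
L = ρ/(1−ρ) = 0.6220/(1 − 0.6220) = 0.6220/0.3780 = 1.6453

Final: 1.6453


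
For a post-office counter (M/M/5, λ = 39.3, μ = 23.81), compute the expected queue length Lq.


a = λ/μ = 1.6506; ρ = a/5 = 0.3301
P₀ = 0.191429
Lq = P₀·a^c·ρ / (c!·(1−ρ)²) = 0.191429·12.25084·0.3301/(120·0.44875)
= 0.01438

Final: 0.01438


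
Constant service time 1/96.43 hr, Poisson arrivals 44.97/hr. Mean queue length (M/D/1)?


ρ = 44.97/96.43 = 0.4663
M/D/1: Lq = ρ²/(2(1−ρ)) = 0.2175/(2·0.5337) = 0.20377

Final: 0.20377


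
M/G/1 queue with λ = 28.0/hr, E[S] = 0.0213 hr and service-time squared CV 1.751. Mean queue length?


ρ = λ·E[S] = 28.0·0.0213 = 0.5964
Lq = ρ²(1+C_s²)/(2(1−ρ)) = 0.3557·(1+1.751)/(2·0.4036)
= 0.3557·2.7510/0.8072 = 1.21223

Final: 1.21223


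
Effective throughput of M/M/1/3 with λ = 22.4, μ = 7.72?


ρ = 2.9016; P_K = (1−ρ)ρ^3/(1−ρ^4) = 0.664735
λ_eff = λ(1 − P_K) = 22.4·(1 − 0.664735) = 22.4·0.335265 = 7.5099 /hr

Final: 7.5099 /hr


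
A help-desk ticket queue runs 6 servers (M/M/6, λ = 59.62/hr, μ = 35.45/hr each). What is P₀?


a = λ/μ = 59.62/35.45 = 1.6818; ρ = a/c = 0.2803
Σ_{k=0}^{5} a^k/k! (terms k=0..5) = 1.00000 + 1.68181 + 1.41423 + 0.79282 + 0.33334 + 0.11212 = 5.33433
Tail: a^6/(6!(1−ρ)) = 22.62843/(720·0.7197) = 0.04367
P₀ = 1/(5.33433 + 0.04367) = 1/5.37800 = 0.185943

Final: 0.185943


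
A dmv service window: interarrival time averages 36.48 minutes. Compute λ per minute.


λ = 1/(interarrival time) in consistent units.
1 minute = 1 min, so λ = 1/36.48 = 0.02741 per minute

Final: 0.02741 /min


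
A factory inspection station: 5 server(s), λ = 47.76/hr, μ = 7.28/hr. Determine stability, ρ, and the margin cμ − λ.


Total capacity cμ = 5·7.28 = 36.40/hr
ρ = λ/(cμ) = 47.76/36.40 = 1.3121
Stable ⇔ ρ < 1: NO
Spare capacity = cμ − λ = 36.40 − 47.76 = -11.36/hr

Final: ρ = 1.3121; unstable; margin = -11.36/hr


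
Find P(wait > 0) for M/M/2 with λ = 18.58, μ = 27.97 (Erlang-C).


a = λ/μ = 0.6643; ρ = a/2 = 0.3321
P₀ = 0.501342 (from M/M/c formula)
C(c,a) = [a^c/(c!(1−ρ))]·P₀ = [0.44127/(2·0.6679)]·0.501342
= 0.33036·0.501342 = 0.165625

Final: 0.165625


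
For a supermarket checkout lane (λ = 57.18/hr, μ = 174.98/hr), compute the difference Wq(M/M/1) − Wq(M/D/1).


ρ = 57.18/174.98 = 0.3268
Wq(M/M/1) = ρ/(μ−λ) = 0.3268/117.80 = 0.002774 hr
Wq(M/D/1) = ρ/(2(μ−λ)) = 0.001387 hr
Savings = 0.002774 − 0.001387 = 0.001387 hr

Final: 0.001387 hr


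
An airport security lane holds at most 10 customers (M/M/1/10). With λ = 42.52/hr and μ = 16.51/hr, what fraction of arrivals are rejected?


ρ = λ/μ = 42.52/16.51 = 2.5754
P_K = (1−ρ)ρ^K/(1−ρ^(K+1)) = (-1.5754·12836.949298)/(1 − 33060.392741)
= -20223.443443/-33059.392741 = 0.611731

Final: 0.611731


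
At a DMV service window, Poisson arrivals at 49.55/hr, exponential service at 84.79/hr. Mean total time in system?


W = 1/(μ−λ) = 1/(84.79 − 49.55) = 1/35.24 = 0.02838 hr

Final: 0.02838 hr


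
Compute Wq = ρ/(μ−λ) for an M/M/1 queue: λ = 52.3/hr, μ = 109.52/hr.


ρ = 52.3/109.52 = 0.4775
Wq = ρ/(μ−λ) = 0.4775/(109.52 − 52.3) = 0.4775/57.22 = 0.008346 hr

Final: 0.008346 hr


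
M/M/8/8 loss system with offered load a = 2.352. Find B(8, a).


B(c,a) = (a^c/c!) / Σ_{k=0}^{c} a^k/k!
a^8/8! = 0.023226
Σ terms (k=0..8): 1.00000 + 2.35200 + 2.76595 + 2.16851 + 1.27508 + 0.59980 + 0.23512 + 0.07900 + 0.02323 = 10.498686
B = 0.023226/10.498686 = 0.002212

Final: 0.002212


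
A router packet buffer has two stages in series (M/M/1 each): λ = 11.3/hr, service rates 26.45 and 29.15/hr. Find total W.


Each node sees arrival rate λ = 11.3/hr (tandem ⇒ throughput preserved).
W₁ = 1/(μ₁−λ) = 1/(26.45−11.3) = 0.06601 hr
W₂ = 1/(μ₂−λ) = 1/(29.15−11.3) = 0.05602 hr
W_total = W₁ + W₂ = 0.06601 + 0.05602 = 0.12203 hr

Final: 0.12203 hr


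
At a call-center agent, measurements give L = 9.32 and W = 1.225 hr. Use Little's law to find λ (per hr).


λ = L/W = 9.32/1.225 = 7.6082 /hr

Final: 7.6082 /hr


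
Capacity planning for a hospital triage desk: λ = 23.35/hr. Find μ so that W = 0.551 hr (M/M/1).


W = 1/(μ−λ) ⇒ μ − λ = 1/W = 1/0.551 = 1.8149
μ = λ + 1/W = 23.35 + 1.8149 = 25.1649 per hr

Final: 25.1649 /hr


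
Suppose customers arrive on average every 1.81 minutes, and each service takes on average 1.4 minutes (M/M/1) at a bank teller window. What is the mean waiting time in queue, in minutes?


λ = 60/1.81 = 33.1492 /hr
μ = 60/1.4 = 42.8571 /hr
ρ = λ/μ = 33.1492/42.8571 = 0.7735
Wq = ρ/(μ−λ) = 0.7735/(42.8571−33.1492) = 0.07967 hr
In minutes: 0.07967·60 = 4.780 min

Final: 4.780 min


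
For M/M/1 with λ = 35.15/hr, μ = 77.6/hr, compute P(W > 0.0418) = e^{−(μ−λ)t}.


W ~ Exponential(μ−λ) for M/M/1.
μ − λ = 77.6 − 35.15 = 42.4500
P(W > t) = e^{−(μ−λ)t} = e^{−1.7744} = 0.169583

Final: 0.169583


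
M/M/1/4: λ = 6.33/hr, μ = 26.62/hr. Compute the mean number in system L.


ρ = 6.33/26.62 = 0.2378
L = ρ[1 − (K+1)ρ^K + Kρ^(K+1)] / [(1−ρ)(1−ρ^(K+1))]
Numerator: 0.2378·(1 − 5·0.003197 + 4·0.0007603) = 0.234713
Denominator: (0.7622)·(0.999240) = 0.761629
L = 0.234713/0.761629 = 0.3082

Final: 0.3082


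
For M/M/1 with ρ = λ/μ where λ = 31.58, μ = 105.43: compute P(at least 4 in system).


ρ = 31.58/105.43 = 0.2995
P(N ≥ n) = ρ^n = 0.2995^4 = 0.008050

Final: 0.008050


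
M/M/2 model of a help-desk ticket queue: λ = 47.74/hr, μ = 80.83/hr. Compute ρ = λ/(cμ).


ρ = λ/(cμ) = 47.74/(2·80.83) = 47.74/161.66 = 0.2953

Final: 0.2953


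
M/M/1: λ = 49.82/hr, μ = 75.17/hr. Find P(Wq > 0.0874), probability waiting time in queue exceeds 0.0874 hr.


ρ = 49.82/75.17 = 0.6628
P(Wq > t) = ρ·e^{−(μ−λ)t} = 0.6628·e^{−2.2156}
= 0.6628·0.109089 = 0.072300

Final: 0.072300


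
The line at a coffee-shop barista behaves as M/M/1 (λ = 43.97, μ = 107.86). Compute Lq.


ρ = 43.97/107.86 = 0.4077
Lq = ρ²/(1−ρ) = 0.1662/0.5923 = 0.2806

Final: 0.2806


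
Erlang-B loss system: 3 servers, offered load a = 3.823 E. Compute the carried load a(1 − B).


B(3,3.823) = 0.434285 (Erlang-B)
Carried load = a(1 − B) = 3.823·(1 − 0.434285) = 3.823·0.565715 = 2.1627 E

Final: 2.1627 Erlangs


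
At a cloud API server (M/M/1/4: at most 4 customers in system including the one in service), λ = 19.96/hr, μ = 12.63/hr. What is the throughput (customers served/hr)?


ρ = 1.5804; P_K = (1−ρ)ρ^4/(1−ρ^5) = 0.408693
λ_eff = λ(1 − P_K) = 19.96·(1 − 0.408693) = 19.96·0.591307 = 11.8025 /hr

Final: 11.8025 /hr


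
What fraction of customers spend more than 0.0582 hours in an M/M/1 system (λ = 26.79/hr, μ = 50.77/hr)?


W ~ Exponential(μ−λ) for M/M/1.
μ − λ = 50.77 − 26.79 = 23.9800
P(W > t) = e^{−(μ−λ)t} = e^{−1.3956} = 0.247675

Final: 0.247675


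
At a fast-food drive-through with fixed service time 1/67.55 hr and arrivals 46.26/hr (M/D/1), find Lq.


ρ = 46.26/67.55 = 0.6848
M/D/1: Lq = ρ²/(2(1−ρ)) = 0.4690/(2·0.3152) = 0.74401

Final: 0.74401


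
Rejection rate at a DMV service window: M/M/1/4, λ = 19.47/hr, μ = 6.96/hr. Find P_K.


ρ = λ/μ = 19.47/6.96 = 2.7974
P_K = (1−ρ)ρ^K/(1−ρ^(K+1)) = (-1.7974·61.238825)/(1 − 171.310333)
= -110.071508/-170.310333 = 0.646300

Final: 0.646300


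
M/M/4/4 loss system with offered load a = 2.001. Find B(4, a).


B(c,a) = (a^c/c!) / Σ_{k=0}^{c} a^k/k!
a^4/4! = 0.668001
Σ terms (k=0..4): 1.00000 + 2.00100 + 2.00200 + 1.33533 + 0.66800 = 7.006336
B = 0.668001/7.006336 = 0.095342

Final: 0.095342


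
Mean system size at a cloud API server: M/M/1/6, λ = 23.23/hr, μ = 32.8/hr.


ρ = 23.23/32.8 = 0.7082
L = ρ[1 − (K+1)ρ^K + Kρ^(K+1)] / [(1−ρ)(1−ρ^(K+1))]
Numerator: 0.7082·(1 − 7·0.126198 + 6·0.089377) = 0.462389
Denominator: (0.2918)·(0.910623) = 0.265691
L = 0.462389/0.265691 = 1.7403

Final: 1.7403


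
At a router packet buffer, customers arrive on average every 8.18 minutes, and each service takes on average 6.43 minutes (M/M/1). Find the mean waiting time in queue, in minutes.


λ = 60/8.18 = 7.3350 /hr
μ = 60/6.43 = 9.3313 /hr
ρ = λ/μ = 7.3350/9.3313 = 0.7861
Wq = ρ/(μ−λ) = 0.7861/(9.3313−7.3350) = 0.39376 hr
In minutes: 0.39376·60 = 23.626 min

Final: 23.626 min


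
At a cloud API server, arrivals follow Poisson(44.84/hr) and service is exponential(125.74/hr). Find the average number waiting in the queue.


ρ = 44.84/125.74 = 0.3566
Lq = ρ²/(1−ρ) = 0.1272/0.6434 = 0.1977

Final: 0.1977


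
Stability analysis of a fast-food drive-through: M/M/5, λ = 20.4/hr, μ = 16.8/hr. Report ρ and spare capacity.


Total capacity cμ = 5·16.8 = 84.00/hr
ρ = λ/(cμ) = 20.4/84.00 = 0.2429
Stable ⇔ ρ < 1: YES
Spare capacity = cμ − λ = 84.00 − 20.4 = 63.60/hr

Final: ρ = 0.2429; stable; margin = 63.60/hr


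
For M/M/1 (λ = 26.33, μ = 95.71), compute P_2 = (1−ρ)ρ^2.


ρ = 26.33/95.71 = 0.2751
P_n = (1−ρ)·ρ^n = (1 − 0.2751)·0.2751^2 = 0.7249·0.075681 = 0.054861

Final: 0.054861


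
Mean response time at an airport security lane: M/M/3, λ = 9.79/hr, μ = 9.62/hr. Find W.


a = 1.0177; ρ = 0.3392; P₀ = 0.356972
Lq = P₀·a^c·ρ/(c!(1−ρ)²) = 0.04872
Wq = Lq/λ = 0.04872/9.79 = 0.004976 hr
W = Wq + 1/μ = 0.004976 + 0.10395 = 0.10893 hr

Final: 0.10893 hr


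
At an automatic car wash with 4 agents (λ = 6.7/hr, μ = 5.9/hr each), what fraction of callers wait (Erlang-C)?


a = λ/μ = 1.1356; ρ = a/4 = 0.2839
P₀ = 0.320388 (from M/M/c formula)
C(c,a) = [a^c/(c!(1−ρ))]·P₀ = [1.66300/(24·0.7161)]·0.320388
= 0.09676·0.320388 = 0.031001

Final: 0.031001


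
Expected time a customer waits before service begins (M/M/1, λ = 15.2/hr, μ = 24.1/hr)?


ρ = 15.2/24.1 = 0.6307
Wq = ρ/(μ−λ) = 0.6307/(24.1 − 15.2) = 0.6307/8.90 = 0.07087 hr

Final: 0.07087 hr


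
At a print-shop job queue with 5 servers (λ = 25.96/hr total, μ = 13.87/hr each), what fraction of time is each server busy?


ρ = λ/(cμ) = 25.96/(5·13.87) = 25.96/69.35 = 0.3743

Final: 0.3743


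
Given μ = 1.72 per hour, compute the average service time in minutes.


Mean service time = 1/μ = 1/1.72 hour = 0.58140 hour
In minutes: 0.58140 × 60 = 34.8837 min

Final: 34.8837 min


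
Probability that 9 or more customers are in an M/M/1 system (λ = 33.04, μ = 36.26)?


ρ = 33.04/36.26 = 0.9112
P(N ≥ n) = ρ^n = 0.9112^9 = 0.433022

Final: 0.433022


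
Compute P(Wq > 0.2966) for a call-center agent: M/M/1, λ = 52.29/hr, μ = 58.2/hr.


ρ = 52.29/58.2 = 0.8985
P(Wq > t) = ρ·e^{−(μ−λ)t} = 0.8985·e^{−1.7529}
= 0.8985·0.173270 = 0.155675

Final: 0.155675


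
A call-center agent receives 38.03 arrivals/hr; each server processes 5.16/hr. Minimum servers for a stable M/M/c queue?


Stability requires cμ > λ ⇔ c > λ/μ.
λ/μ = 38.03/5.16 = 7.3702
Minimum integer c = ⌊7.3702⌋ + 1 = 8
Check: 8·5.16 = 41.28 > 38.03, while 7·5.16 = 36.12 ≤ 38.03

Final: 8 servers


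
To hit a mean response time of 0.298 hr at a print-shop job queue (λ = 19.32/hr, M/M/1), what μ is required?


W = 1/(μ−λ) ⇒ μ − λ = 1/W = 1/0.298 = 3.3557
μ = λ + 1/W = 19.32 + 3.3557 = 22.6757 per hr

Final: 22.6757 /hr


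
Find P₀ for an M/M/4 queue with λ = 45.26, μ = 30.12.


a = λ/μ = 45.26/30.12 = 1.5027; ρ = a/c = 0.3757
Σ_{k=0}^{3} a^k/k! (terms k=0..3) = 1.00000 + 1.50266 + 1.12899 + 0.56549 = 4.19714
Tail: a^4/(4!(1−ρ)) = 5.09845/(24·0.6243) = 0.34026
P₀ = 1/(4.19714 + 0.34026) = 1/4.53740 = 0.220391

Final: 0.220391


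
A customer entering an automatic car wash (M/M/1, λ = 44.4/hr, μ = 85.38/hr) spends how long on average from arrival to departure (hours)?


W = 1/(μ−λ) = 1/(85.38 − 44.4) = 1/40.98 = 0.02440 hr

Final: 0.02440 hr


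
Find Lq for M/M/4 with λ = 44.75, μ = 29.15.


a = λ/μ = 1.5352; ρ = a/4 = 0.3838
P₀ = 0.213125
Lq = P₀·a^c·ρ / (c!·(1−ρ)²) = 0.213125·5.55415·0.3838/(24·0.37971)
= 0.04985

Final: 0.04985


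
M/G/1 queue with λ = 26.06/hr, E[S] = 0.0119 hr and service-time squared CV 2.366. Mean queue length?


ρ = λ·E[S] = 26.06·0.0119 = 0.3101
Lq = ρ²(1+C_s²)/(2(1−ρ)) = 0.09617·(1+2.366)/(2·0.6899)
= 0.09617·3.3660/1.3798 = 0.23461

Final: 0.23461


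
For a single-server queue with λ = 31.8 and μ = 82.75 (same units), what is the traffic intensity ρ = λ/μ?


ρ = λ/μ = 31.8/82.75 = 0.3843

Final: 0.3843


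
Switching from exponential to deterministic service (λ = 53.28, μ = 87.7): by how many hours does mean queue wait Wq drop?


ρ = 53.28/87.7 = 0.6075
Wq(M/M/1) = ρ/(μ−λ) = 0.6075/34.42 = 0.01765 hr
Wq(M/D/1) = ρ/(2(μ−λ)) = 0.008825 hr
Savings = 0.01765 − 0.008825 = 0.008825 hr

Final: 0.008825 hr


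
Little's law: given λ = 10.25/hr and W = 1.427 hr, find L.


L = λW = 10.25·1.427 = 14.6268

Final: 14.6268


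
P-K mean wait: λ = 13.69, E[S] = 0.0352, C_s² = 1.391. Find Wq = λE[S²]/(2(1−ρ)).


ρ = λ·E[S] = 13.69·0.0352 = 0.4819
E[S²] = E[S]²(1+C_s²) = 0.0352²·(1+1.391) = 0.002963
Wq = λ·E[S²]/(2(1−ρ)) = 13.69·0.002963/(2·0.5181) = 0.03914 hr

Final: 0.03914 hr


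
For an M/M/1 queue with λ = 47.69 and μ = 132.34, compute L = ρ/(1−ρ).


ρ = λ/μ = 47.69/132.34 = 0.3604
L = ρ/(1−ρ) = 0.3604/(1 − 0.3604) = 0.3604/0.6396 = 0.5634

Final: 0.5634


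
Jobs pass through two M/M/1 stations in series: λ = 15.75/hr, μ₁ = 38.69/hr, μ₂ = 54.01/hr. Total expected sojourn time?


Each node sees arrival rate λ = 15.75/hr (tandem ⇒ throughput preserved).
W₁ = 1/(μ₁−λ) = 1/(38.69−15.75) = 0.04359 hr
W₂ = 1/(μ₂−λ) = 1/(54.01−15.75) = 0.02614 hr
W_total = W₁ + W₂ = 0.04359 + 0.02614 = 0.06973 hr

Final: 0.06973 hr


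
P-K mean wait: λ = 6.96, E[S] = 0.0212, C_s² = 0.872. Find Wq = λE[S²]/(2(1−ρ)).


ρ = λ·E[S] = 6.96·0.0212 = 0.1476
E[S²] = E[S]²(1+C_s²) = 0.0212²·(1+0.872) = 0.0008414
Wq = λ·E[S²]/(2(1−ρ)) = 6.96·0.0008414/(2·0.8524) = 0.003435 hr

Final: 0.003435 hr


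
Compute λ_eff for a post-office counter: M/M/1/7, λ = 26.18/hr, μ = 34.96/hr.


ρ = 0.7489; P_K = (1−ρ)ρ^7/(1−ρ^8) = 0.036808
λ_eff = λ(1 − P_K) = 26.18·(1 − 0.036808) = 26.18·0.963192 = 25.2164 /hr

Final: 25.2164 /hr


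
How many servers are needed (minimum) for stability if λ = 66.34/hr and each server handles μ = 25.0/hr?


Stability requires cμ > λ ⇔ c > λ/μ.
λ/μ = 66.34/25.0 = 2.6536
Minimum integer c = ⌊2.6536⌋ + 1 = 3
Check: 3·25.0 = 75.00 > 66.34, while 2·25.0 = 50.00 ≤ 66.34

Final: 3 servers


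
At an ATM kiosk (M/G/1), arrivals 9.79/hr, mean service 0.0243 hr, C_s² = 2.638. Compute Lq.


ρ = λ·E[S] = 9.79·0.0243 = 0.2379
Lq = ρ²(1+C_s²)/(2(1−ρ)) = 0.05659·(1+2.638)/(2·0.7621)
= 0.05659·3.6380/1.5242 = 0.13508

Final: 0.13508


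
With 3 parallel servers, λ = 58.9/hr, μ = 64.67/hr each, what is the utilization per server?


ρ = λ/(cμ) = 58.9/(3·64.67) = 58.9/194.01 = 0.3036

Final: 0.3036


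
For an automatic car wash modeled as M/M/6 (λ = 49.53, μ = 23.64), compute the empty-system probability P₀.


a = λ/μ = 49.53/23.64 = 2.0952; ρ = a/c = 0.3492
Σ_{k=0}^{5} a^k/k! (terms k=0..5) = 1.00000 + 2.09518 + 2.19488 + 1.53289 + 0.80292 + 0.33645 = 7.96233
Tail: a^6/(6!(1−ρ)) = 84.59119/(720·0.6508) = 0.18053
P₀ = 1/(7.96233 + 0.18053) = 1/8.14285 = 0.122807

Final: 0.122807
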